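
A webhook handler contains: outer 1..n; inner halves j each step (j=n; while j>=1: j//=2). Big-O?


Reasoning: n times log n
Complexity: O(n log n)

O(n log n)


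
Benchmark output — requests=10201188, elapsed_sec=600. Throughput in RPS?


Formula: throughput = requests / seconds
throughput = 10201188 / 600
throughput = 17001.98 requests/second

17001.98 requests/second


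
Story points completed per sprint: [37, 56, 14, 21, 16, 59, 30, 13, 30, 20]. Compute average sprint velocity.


Formula: Avg velocity = Total points / Number of sprints
Points: [37, 56, 14, 21, 16, 59, 30, 13, 30, 20]
Sum = 37 + 56 + 14 + 21 + 16 + 59 + 30 + 13 + 30 + 20 = 296
Avg velocity = 296 / 10 = 29.6 points/sprint

29.6 points/sprint


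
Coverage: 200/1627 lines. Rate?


Coverage = covered / total * 100
Coverage = 200 / 1627 * 100
Coverage = 12.29%

12.29%


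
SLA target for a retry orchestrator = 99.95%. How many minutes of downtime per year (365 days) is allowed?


Formula: allowed downtime = period * (100 - SLA) / 100
Period (year (365 days)) = 525600 minutes
Unavailability fraction = (100 - 99.95) / 100
Allowed downtime = 525600 * (100 - 99.95) / 100
Allowed downtime = 262.8 minutes

262.8 minutes


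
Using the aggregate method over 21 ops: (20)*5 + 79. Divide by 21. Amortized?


Formula: Amortized cost = Total cost / Operations
Total cost = (20 * 5) + (1 * 79)
Total cost = 100 + 79 = 179
Amortized = 179 / 21 = 8.5238

8.5238


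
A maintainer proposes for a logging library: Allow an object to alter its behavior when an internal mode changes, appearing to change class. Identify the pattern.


This matches the State pattern

State


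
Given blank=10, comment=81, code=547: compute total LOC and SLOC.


Total LOC = blank + comment + code
Total LOC = 10 + 81 + 547 = 638
SLOC (source only) = code = 547

Total LOC: 638, SLOC: 547


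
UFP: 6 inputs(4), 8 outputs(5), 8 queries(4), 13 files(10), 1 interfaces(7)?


UFP = EI*4 + EO*5 + EQ*4 + ILF*10 + EIF*7
UFP = 6*4 + 8*5 + 8*4 + 13*10 + 1*7
UFP = 24 + 40 + 32 + 130 + 7
UFP = 233

233


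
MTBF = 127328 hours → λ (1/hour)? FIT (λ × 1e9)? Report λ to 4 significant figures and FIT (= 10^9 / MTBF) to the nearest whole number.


Formula: λ = 1 / MTBF; FIT = λ × 1e9 = 1e9 / MTBF
λ = 1 / 127328 ≈ 7.854e-06 failures/hour
FIT = 1e9 / 127328 ≈ 7854 failures per 1e9 hours (nearest whole number)

λ = 7.854e-06 /h, FIT = 7854


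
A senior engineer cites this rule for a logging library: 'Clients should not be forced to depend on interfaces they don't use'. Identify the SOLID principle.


This describes the Interface Segregation Principle (ISP)

Interface Segregation Principle (ISP)


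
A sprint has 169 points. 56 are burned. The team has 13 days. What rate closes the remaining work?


Formula: Required rate = Remaining points / Days left
Remaining = 169 - 56 = 113 points
Required rate = 113 / 13 = 8.69 points/day

8.69 points/day


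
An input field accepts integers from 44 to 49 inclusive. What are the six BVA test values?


Range: [44, 49]
Boundaries: just below min, min, min+1, max-1, max, just above max
Values: [43, 44, 45, 48, 49, 50]

[43, 44, 45, 48, 49, 50]


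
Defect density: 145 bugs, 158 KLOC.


Defect density = defects / KLOC
Defect density = 145 / 158
Defect density = 0.918 defects/KLOC

0.918 defects/KLOC


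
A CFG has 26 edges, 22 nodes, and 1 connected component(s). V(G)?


Formula: V(G) = E - N + 2P
V(G) = 26 - 22 + 2*1
V(G) = 4 + 2
V(G) = 6

6


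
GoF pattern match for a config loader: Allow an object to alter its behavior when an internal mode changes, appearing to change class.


This matches the State pattern

State


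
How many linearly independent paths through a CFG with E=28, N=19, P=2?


Formula: V(G) = E - N + 2P
V(G) = 28 - 19 + 2*2
V(G) = 9 + 4
V(G) = 13

13


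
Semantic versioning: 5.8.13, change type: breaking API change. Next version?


Current: 5.8.13
Change category: 'breaking API change' → major bump
SemVer rule: major bump → increment MAJOR, reset MINOR and PATCH to 0
New: 6.0.0

6.0.0


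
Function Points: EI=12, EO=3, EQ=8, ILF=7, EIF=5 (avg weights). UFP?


UFP = EI*4 + EO*5 + EQ*4 + ILF*10 + EIF*7
UFP = 12*4 + 3*5 + 8*4 + 7*10 + 5*7
UFP = 48 + 15 + 32 + 70 + 35
UFP = 200

200


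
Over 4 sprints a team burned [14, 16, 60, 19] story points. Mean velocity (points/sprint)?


Formula: Avg velocity = Total points / Number of sprints
Points: [14, 16, 60, 19]
Sum = 14 + 16 + 60 + 19 = 109
Avg velocity = 109 / 4 = 27.25 points/sprint

27.25 points/sprint


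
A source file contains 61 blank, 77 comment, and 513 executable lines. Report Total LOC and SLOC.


Total LOC = blank + comment + code
Total LOC = 61 + 77 + 513 = 651
SLOC (source only) = code = 513

Total LOC: 651, SLOC: 513


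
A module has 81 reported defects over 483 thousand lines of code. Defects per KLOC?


Defect density = defects / KLOC
Defect density = 81 / 483
Defect density = 0.168 defects/KLOC

0.168 defects/KLOC


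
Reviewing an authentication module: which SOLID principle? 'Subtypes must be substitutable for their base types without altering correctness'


This describes the Liskov Substitution Principle (LSP)

Liskov Substitution Principle (LSP)


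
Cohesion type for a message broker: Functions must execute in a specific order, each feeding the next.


Reasoning: Output of one is input to next
Type: Sequential cohesion

Sequential cohesion


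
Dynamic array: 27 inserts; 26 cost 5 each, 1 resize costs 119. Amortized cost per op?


Formula: Amortized cost = Total cost / Operations
Total cost = (26 * 5) + (1 * 119)
Total cost = 130 + 119 = 249
Amortized = 249 / 27 = 9.2222

9.2222


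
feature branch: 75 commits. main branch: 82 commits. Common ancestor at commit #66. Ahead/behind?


Common ancestor: commit #66
feature commits after divergence: 75 - 66 = 9
main commits after divergence: 82 - 66 = 16
feature is 9 commits ahead of main
main is 16 commits ahead of feature

feature ahead: 9, main ahead: 16


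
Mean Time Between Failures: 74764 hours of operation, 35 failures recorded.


Formula: MTBF = Total operating time / Number of failures
MTBF = 74764 / 35
MTBF = 2136.11 hours

2136.11 hours


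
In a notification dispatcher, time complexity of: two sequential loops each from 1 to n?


Reasoning: sequential dominates: O(n) + O(n) = O(n)
Complexity: O(n)

O(n)


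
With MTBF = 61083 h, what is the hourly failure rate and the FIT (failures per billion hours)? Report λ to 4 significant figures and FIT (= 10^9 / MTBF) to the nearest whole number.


Formula: λ = 1 / MTBF; FIT = λ × 1e9 = 1e9 / MTBF
λ = 1 / 61083 ≈ 1.637e-05 failures/hour
FIT = 1e9 / 61083 ≈ 16371 failures per 1e9 hours (nearest whole number)

λ = 1.637e-05 /h, FIT = 16371


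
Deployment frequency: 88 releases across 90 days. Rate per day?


Formula: deployments per day = releases / days
= 88 / 90
= 0.978 deploys/day
(equivalently, 6.84 deploys/week)

0.978 deploys/day


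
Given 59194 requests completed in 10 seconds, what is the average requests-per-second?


Formula: throughput = requests / seconds
throughput = 59194 / 10
throughput = 5919.4 requests/second

5919.4 requests/second


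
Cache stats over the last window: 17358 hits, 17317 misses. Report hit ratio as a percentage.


Formula: hit rate = hits / (hits + misses) * 100
hit rate = 17358 / (17358 + 17317) * 100
hit rate = 17358 / 34675 * 100
hit rate = 50.06%

50.06%


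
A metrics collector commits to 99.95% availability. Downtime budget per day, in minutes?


Formula: allowed downtime = period * (100 - SLA) / 100
Period (day) = 1440 minutes
Unavailability fraction = (100 - 99.95) / 100
Allowed downtime = 1440 * (100 - 99.95) / 100
Allowed downtime = 0.72 minutes

0.72 minutes


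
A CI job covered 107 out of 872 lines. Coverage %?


Coverage = covered / total * 100
Coverage = 107 / 872 * 100
Coverage = 12.27%

12.27%


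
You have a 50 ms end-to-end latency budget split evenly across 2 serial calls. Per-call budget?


Formula: per_stage = total_budget / stages
per_stage = 50 / 2
per_stage = 25.0 ms

25.0 ms


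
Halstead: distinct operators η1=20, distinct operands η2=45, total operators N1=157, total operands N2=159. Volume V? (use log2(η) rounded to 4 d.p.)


Formula: V = N * log2(η), where N = N1 + N2 and η = η1 + η2
η = 20 + 45 = 65
N = 157 + 159 = 316
log2(65) ≈ 6.0224
V = 316 * 6.0224 = 1903.08

1903.08


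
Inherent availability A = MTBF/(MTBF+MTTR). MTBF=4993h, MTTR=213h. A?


Availability = MTBF / (MTBF + MTTR)
Availability = 4993 / (4993 + 213)
Availability = 4993 / 5206
Availability = 95.9086%

95.9086%


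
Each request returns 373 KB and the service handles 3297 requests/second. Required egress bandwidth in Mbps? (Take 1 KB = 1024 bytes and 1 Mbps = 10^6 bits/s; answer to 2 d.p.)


Formula: Mbps = payload_bytes * RPS * 8 / 1e6
Payload per request = 373 KB = 373 * 1024 = 381952 bytes
Total bytes/sec = 381952 * 3297 = 1259295744
Total bits/sec = 1259295744 * 8 = 10074365952
Mbps = 10074365952 / 1e6 = 10074.37

10074.37 Mbps


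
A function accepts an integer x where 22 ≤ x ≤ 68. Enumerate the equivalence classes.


Valid range: [22, 68]
Class 1: x < 22 — invalid
Class 2: 22 ≤ x ≤ 68 — valid
Class 3: x > 68 — invalid
Total equivalence classes: 3

3 equivalence classes


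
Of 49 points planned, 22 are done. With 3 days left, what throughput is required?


Formula: Required rate = Remaining points / Days left
Remaining = 49 - 22 = 27 points
Required rate = 27 / 3 = 9.0 points/day

9.0 points/day


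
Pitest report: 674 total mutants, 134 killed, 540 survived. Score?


Mutation score = killed / total * 100
Mutation score = 134 / 674 * 100
Mutation score = 19.88%

19.88%


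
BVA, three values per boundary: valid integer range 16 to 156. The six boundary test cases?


Range: [16, 156]
Boundaries: just below min, min, min+1, max-1, max, just above max
Values: [15, 16, 17, 155, 156, 157]

[15, 16, 17, 155, 156, 157]


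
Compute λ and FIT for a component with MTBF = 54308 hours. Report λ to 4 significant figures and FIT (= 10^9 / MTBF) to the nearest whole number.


Formula: λ = 1 / MTBF; FIT = λ × 1e9 = 1e9 / MTBF
λ = 1 / 54308 ≈ 1.841e-05 failures/hour
FIT = 1e9 / 54308 ≈ 18413 failures per 1e9 hours (nearest whole number)

λ = 1.841e-05 /h, FIT = 18413


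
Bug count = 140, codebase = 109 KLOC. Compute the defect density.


Defect density = defects / KLOC
Defect density = 140 / 109
Defect density = 1.284 defects/KLOC

1.284 defects/KLOC


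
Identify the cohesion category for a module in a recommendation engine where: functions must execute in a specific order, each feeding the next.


Reasoning: Output of one is input to next
Type: Sequential cohesion

Sequential cohesion


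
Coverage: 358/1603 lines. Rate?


Coverage = covered / total * 100
Coverage = 358 / 1603 * 100
Coverage = 22.33%

22.33%


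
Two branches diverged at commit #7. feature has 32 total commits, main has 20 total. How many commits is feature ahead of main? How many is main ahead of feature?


Common ancestor: commit #7
feature commits after divergence: 32 - 7 = 25
main commits after divergence: 20 - 7 = 13
feature is 25 commits ahead of main
main is 13 commits ahead of feature

feature ahead: 25, main ahead: 13


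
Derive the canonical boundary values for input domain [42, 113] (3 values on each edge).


Range: [42, 113]
Boundaries: just below min, min, min+1, max-1, max, just above max
Values: [41, 42, 43, 112, 113, 114]

[41, 42, 43, 112, 113, 114]


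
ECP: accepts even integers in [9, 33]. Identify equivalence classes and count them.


Constraint: even integers in [9, 33]
Class 1: x < 9 — out-of-range invalid
Class 2: x in [9,33] but odd — wrong type invalid
Class 3: x in [9,33] and even — valid
Class 4: x > 33 — out-of-range invalid
Total equivalence classes: 4

4 equivalence classes


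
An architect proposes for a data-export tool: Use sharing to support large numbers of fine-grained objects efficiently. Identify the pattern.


This matches the Flyweight pattern

Flyweight


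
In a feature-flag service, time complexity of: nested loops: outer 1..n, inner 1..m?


Reasoning: product of independent bounds
Complexity: O(n*m)

O(n*m)


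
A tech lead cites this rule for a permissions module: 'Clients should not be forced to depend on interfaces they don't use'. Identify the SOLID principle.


This describes the Interface Segregation Principle (ISP)

Interface Segregation Principle (ISP)


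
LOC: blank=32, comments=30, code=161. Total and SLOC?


Total LOC = blank + comment + code
Total LOC = 32 + 30 + 161 = 223
SLOC (source only) = code = 161

Total LOC: 223, SLOC: 161


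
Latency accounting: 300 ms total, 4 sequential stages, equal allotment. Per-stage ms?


Formula: per_stage = total_budget / stages
per_stage = 300 / 4
per_stage = 75.0 ms

75.0 ms


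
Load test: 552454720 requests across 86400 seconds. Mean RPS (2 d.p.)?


Formula: throughput = requests / seconds
throughput = 552454720 / 86400
throughput = 6394.15 requests/second

6394.15 requests/second


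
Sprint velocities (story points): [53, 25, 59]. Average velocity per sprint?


Formula: Avg velocity = Total points / Number of sprints
Points: [53, 25, 59]
Sum = 53 + 25 + 59 = 137
Avg velocity = 137 / 3 = 45.67 points/sprint

45.67 points/sprint


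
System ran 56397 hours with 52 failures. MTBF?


Formula: MTBF = Total operating time / Number of failures
MTBF = 56397 / 52
MTBF = 1084.56 hours

1084.56 hours


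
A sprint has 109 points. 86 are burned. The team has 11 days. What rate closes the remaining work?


Formula: Required rate = Remaining points / Days left
Remaining = 109 - 86 = 23 points
Required rate = 23 / 11 = 2.09 points/day

2.09 points/day


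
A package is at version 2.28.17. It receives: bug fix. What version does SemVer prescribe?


Current: 2.28.17
Change category: 'bug fix' → patch bump
SemVer rule: patch bump → increment PATCH (MAJOR and MINOR unchanged)
New: 2.28.18

2.28.18


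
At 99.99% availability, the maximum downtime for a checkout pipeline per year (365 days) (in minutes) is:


Formula: allowed downtime = period * (100 - SLA) / 100
Period (year (365 days)) = 525600 minutes
Unavailability fraction = (100 - 99.99) / 100
Allowed downtime = 525600 * (100 - 99.99) / 100
Allowed downtime = 52.56 minutes

52.56 minutes


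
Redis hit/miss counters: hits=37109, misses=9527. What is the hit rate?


Formula: hit rate = hits / (hits + misses) * 100
hit rate = 37109 / (37109 + 9527) * 100
hit rate = 37109 / 46636 * 100
hit rate = 79.57%

79.57%


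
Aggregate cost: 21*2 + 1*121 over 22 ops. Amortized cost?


Formula: Amortized cost = Total cost / Operations
Total cost = (21 * 2) + (1 * 121)
Total cost = 42 + 121 = 163
Amortized = 163 / 22 = 7.4091

7.4091


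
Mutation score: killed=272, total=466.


Mutation score = killed / total * 100
Mutation score = 272 / 466 * 100
Mutation score = 58.37%

58.37%


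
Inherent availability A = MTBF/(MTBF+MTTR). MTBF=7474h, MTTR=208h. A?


Availability = MTBF / (MTBF + MTTR)
Availability = 7474 / (7474 + 208)
Availability = 7474 / 7682
Availability = 97.2924%

97.2924%


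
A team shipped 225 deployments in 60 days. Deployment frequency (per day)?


Formula: deployments per day = releases / days
= 225 / 60
= 3.75 deploys/day
(equivalently, 26.25 deploys/week)

3.75 deploys/day


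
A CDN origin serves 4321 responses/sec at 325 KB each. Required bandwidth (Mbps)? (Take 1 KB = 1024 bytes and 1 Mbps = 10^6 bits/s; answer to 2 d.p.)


Formula: Mbps = payload_bytes * RPS * 8 / 1e6
Payload per request = 325 KB = 325 * 1024 = 332800 bytes
Total bytes/sec = 332800 * 4321 = 1438028800
Total bits/sec = 1438028800 * 8 = 11504230400
Mbps = 11504230400 / 1e6 = 11504.23

11504.23 Mbps


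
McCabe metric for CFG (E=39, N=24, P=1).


Formula: V(G) = E - N + 2P
V(G) = 39 - 24 + 2*1
V(G) = 15 + 2
V(G) = 17

17


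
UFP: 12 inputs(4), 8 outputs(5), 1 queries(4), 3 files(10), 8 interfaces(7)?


UFP = EI*4 + EO*5 + EQ*4 + ILF*10 + EIF*7
UFP = 12*4 + 8*5 + 1*4 + 3*10 + 8*7
UFP = 48 + 40 + 4 + 30 + 56
UFP = 178

178


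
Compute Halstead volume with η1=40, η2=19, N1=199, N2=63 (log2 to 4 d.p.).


Formula: V = N * log2(η), where N = N1 + N2 and η = η1 + η2
η = 40 + 19 = 59
N = 199 + 63 = 262
log2(59) ≈ 5.8826
V = 262 * 5.8826 = 1541.24

1541.24


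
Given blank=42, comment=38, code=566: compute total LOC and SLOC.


Total LOC = blank + comment + code
Total LOC = 42 + 38 + 566 = 646
SLOC (source only) = code = 566

Total LOC: 646, SLOC: 566


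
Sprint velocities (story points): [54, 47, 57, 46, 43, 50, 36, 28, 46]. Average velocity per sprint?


Formula: Avg velocity = Total points / Number of sprints
Points: [54, 47, 57, 46, 43, 50, 36, 28, 46]
Sum = 54 + 47 + 57 + 46 + 43 + 50 + 36 + 28 + 46 = 407
Avg velocity = 407 / 9 = 45.22 points/sprint

45.22 points/sprint


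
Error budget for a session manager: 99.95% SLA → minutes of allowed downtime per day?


Formula: allowed downtime = period * (100 - SLA) / 100
Period (day) = 1440 minutes
Unavailability fraction = (100 - 99.95) / 100
Allowed downtime = 1440 * (100 - 99.95) / 100
Allowed downtime = 0.72 minutes

0.72 minutes


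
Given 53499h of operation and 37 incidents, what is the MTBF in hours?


Formula: MTBF = Total operating time / Number of failures
MTBF = 53499 / 37
MTBF = 1445.92 hours

1445.92 hours


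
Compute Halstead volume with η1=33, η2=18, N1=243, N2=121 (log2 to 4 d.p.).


Formula: V = N * log2(η), where N = N1 + N2 and η = η1 + η2
η = 33 + 18 = 51
N = 243 + 121 = 364
log2(51) ≈ 5.6724
V = 364 * 5.6724 = 2064.75

2064.75


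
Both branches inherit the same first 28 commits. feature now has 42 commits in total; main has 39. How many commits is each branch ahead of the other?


Common ancestor: commit #28
feature commits after divergence: 42 - 28 = 14
main commits after divergence: 39 - 28 = 11
feature is 14 commits ahead of main
main is 11 commits ahead of feature

feature ahead: 14, main ahead: 11


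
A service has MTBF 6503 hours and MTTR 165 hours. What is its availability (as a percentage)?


Availability = MTBF / (MTBF + MTTR)
Availability = 6503 / (6503 + 165)
Availability = 6503 / 6668
Availability = 97.5255%

97.5255%


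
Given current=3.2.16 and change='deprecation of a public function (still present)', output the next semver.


Current: 3.2.16
Change category: 'deprecation of a public function (still present)' → minor bump
SemVer rule: minor bump → increment MINOR, reset PATCH to 0 (MAJOR unchanged)
New: 3.3.0

3.3.0


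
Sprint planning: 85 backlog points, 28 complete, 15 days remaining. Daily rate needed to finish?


Formula: Required rate = Remaining points / Days left
Remaining = 85 - 28 = 57 points
Required rate = 57 / 15 = 3.8 points/day

3.8 points/day


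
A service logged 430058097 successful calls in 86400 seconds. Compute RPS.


Formula: throughput = requests / seconds
throughput = 430058097 / 86400
throughput = 4977.52 requests/second

4977.52 requests/second


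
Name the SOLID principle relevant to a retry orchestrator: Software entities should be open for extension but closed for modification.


This describes the Open/Closed Principle (OCP)

Open/Closed Principle (OCP)


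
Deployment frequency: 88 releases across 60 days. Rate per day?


Formula: deployments per day = releases / days
= 88 / 60
= 1.467 deploys/day
(equivalently, 10.27 deploys/week)

1.467 deploys/day


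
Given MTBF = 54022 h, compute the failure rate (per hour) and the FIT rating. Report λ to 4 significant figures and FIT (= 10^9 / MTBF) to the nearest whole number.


Formula: λ = 1 / MTBF; FIT = λ × 1e9 = 1e9 / MTBF
λ = 1 / 54022 ≈ 1.851e-05 failures/hour
FIT = 1e9 / 54022 ≈ 18511 failures per 1e9 hours (nearest whole number)

λ = 1.851e-05 /h, FIT = 18511


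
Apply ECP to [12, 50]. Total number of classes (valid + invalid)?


Valid range: [12, 50]
Class 1: x < 12 — invalid
Class 2: 12 ≤ x ≤ 50 — valid
Class 3: x > 50 — invalid
Total equivalence classes: 3

3 equivalence classes


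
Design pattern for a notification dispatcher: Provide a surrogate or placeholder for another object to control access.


This matches the Proxy pattern

Proxy


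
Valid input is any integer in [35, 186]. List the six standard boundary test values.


Range: [35, 186]
Boundaries: just below min, min, min+1, max-1, max, just above max
Values: [34, 35, 36, 185, 186, 187]

[34, 35, 36, 185, 186, 187]


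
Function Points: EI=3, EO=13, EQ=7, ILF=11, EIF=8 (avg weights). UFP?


UFP = EI*4 + EO*5 + EQ*4 + ILF*10 + EIF*7
UFP = 3*4 + 13*5 + 7*4 + 11*10 + 8*7
UFP = 12 + 65 + 28 + 110 + 56
UFP = 271

271


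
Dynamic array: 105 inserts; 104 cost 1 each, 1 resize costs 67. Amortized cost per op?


Formula: Amortized cost = Total cost / Operations
Total cost = (104 * 1) + (1 * 67)
Total cost = 104 + 67 = 171
Amortized = 171 / 105 = 1.6286

1.6286


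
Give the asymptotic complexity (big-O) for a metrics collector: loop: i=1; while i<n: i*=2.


Reasoning: i doubles each step so iterations are log2(n)
Complexity: O(log n)

O(log n)


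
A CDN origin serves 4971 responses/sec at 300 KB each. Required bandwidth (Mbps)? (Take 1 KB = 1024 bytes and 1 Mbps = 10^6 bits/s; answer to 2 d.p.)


Formula: Mbps = payload_bytes * RPS * 8 / 1e6
Payload per request = 300 KB = 300 * 1024 = 307200 bytes
Total bytes/sec = 307200 * 4971 = 1527091200
Total bits/sec = 1527091200 * 8 = 12216729600
Mbps = 12216729600 / 1e6 = 12216.73

12216.73 Mbps


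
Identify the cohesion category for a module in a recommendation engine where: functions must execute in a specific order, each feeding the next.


Reasoning: Output of one is input to next
Type: Sequential cohesion

Sequential cohesion


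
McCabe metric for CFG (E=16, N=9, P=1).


Formula: V(G) = E - N + 2P
V(G) = 16 - 9 + 2*1
V(G) = 7 + 2
V(G) = 9

9


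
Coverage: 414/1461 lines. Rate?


Coverage = covered / total * 100
Coverage = 414 / 1461 * 100
Coverage = 28.34%

28.34%


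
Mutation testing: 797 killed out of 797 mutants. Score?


Mutation score = killed / total * 100
Mutation score = 797 / 797 * 100
Mutation score = 100.0%

100.0%


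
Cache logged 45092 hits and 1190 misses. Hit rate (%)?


Formula: hit rate = hits / (hits + misses) * 100
hit rate = 45092 / (45092 + 1190) * 100
hit rate = 45092 / 46282 * 100
hit rate = 97.43%

97.43%


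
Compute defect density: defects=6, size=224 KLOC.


Defect density = defects / KLOC
Defect density = 6 / 224
Defect density = 0.027 defects/KLOC

0.027 defects/KLOC


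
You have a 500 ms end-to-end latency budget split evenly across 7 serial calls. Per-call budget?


Formula: per_stage = total_budget / stages
per_stage = 500 / 7
per_stage = 71.43 ms

71.43 ms


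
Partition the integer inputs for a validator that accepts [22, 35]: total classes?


Valid range: [22, 35]
Class 1: x < 22 — invalid
Class 2: 22 ≤ x ≤ 35 — valid
Class 3: x > 35 — invalid
Total equivalence classes: 3

3 equivalence classes


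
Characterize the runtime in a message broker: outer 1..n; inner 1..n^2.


Reasoning: n times n^2
Complexity: O(n^3)

O(n^3)


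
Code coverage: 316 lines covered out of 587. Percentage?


Coverage = covered / total * 100
Coverage = 316 / 587 * 100
Coverage = 53.83%

53.83%


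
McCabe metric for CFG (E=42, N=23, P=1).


Formula: V(G) = E - N + 2P
V(G) = 42 - 23 + 2*1
V(G) = 19 + 2
V(G) = 21

21


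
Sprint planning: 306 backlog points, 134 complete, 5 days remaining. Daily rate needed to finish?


Formula: Required rate = Remaining points / Days left
Remaining = 306 - 134 = 172 points
Required rate = 172 / 5 = 34.4 points/day

34.4 points/day


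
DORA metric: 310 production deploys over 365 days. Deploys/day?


Formula: deployments per day = releases / days
= 310 / 365
= 0.849 deploys/day
(equivalently, 5.95 deploys/week)

0.849 deploys/day


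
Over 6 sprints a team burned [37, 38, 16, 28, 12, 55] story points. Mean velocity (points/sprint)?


Formula: Avg velocity = Total points / Number of sprints
Points: [37, 38, 16, 28, 12, 55]
Sum = 37 + 38 + 16 + 28 + 12 + 55 = 186
Avg velocity = 186 / 6 = 31.0 points/sprint

31.0 points/sprint


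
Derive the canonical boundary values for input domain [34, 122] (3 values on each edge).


Range: [34, 122]
Boundaries: just below min, min, min+1, max-1, max, just above max
Values: [33, 34, 35, 121, 122, 123]

[33, 34, 35, 121, 122, 123]


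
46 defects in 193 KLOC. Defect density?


Defect density = defects / KLOC
Defect density = 46 / 193
Defect density = 0.238 defects/KLOC

0.238 defects/KLOC


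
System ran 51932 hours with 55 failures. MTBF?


Formula: MTBF = Total operating time / Number of failures
MTBF = 51932 / 55
MTBF = 944.22 hours

944.22 hours


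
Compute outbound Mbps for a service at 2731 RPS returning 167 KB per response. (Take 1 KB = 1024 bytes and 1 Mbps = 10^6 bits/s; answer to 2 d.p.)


Formula: Mbps = payload_bytes * RPS * 8 / 1e6
Payload per request = 167 KB = 167 * 1024 = 171008 bytes
Total bytes/sec = 171008 * 2731 = 467022848
Total bits/sec = 467022848 * 8 = 3736182784
Mbps = 3736182784 / 1e6 = 3736.18

3736.18 Mbps


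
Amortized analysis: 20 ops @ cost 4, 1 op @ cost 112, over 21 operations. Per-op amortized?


Formula: Amortized cost = Total cost / Operations
Total cost = (20 * 4) + (1 * 112)
Total cost = 80 + 112 = 192
Amortized = 192 / 21 = 9.1429

9.1429


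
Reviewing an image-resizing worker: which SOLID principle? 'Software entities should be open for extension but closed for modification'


This describes the Open/Closed Principle (OCP)

Open/Closed Principle (OCP)


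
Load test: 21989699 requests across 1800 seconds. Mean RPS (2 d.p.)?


Formula: throughput = requests / seconds
throughput = 21989699 / 1800
throughput = 12216.5 requests/second

12216.5 requests/second


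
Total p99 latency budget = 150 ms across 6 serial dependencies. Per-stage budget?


Formula: per_stage = total_budget / stages
per_stage = 150 / 6
per_stage = 25.0 ms

25.0 ms


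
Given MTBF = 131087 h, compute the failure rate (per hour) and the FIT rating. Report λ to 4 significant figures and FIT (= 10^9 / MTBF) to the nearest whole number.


Formula: λ = 1 / MTBF; FIT = λ × 1e9 = 1e9 / MTBF
λ = 1 / 131087 ≈ 7.629e-06 failures/hour
FIT = 1e9 / 131087 ≈ 7629 failures per 1e9 hours (nearest whole number)

λ = 7.629e-06 /h, FIT = 7629


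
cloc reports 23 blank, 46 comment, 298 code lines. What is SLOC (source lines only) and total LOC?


Total LOC = blank + comment + code
Total LOC = 23 + 46 + 298 = 367
SLOC (source only) = code = 298

Total LOC: 367, SLOC: 298


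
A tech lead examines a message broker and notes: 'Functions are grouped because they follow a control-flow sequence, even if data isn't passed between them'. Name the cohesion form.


Reasoning: Grouped by order of execution within a routine, not by data flow
Type: Procedural cohesion

Procedural cohesion


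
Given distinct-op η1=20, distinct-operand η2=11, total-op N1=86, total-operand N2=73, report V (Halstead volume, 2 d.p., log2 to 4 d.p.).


Formula: V = N * log2(η), where N = N1 + N2 and η = η1 + η2
η = 20 + 11 = 31
N = 86 + 73 = 159
log2(31) ≈ 4.9542
V = 159 * 4.9542 = 787.72

787.72


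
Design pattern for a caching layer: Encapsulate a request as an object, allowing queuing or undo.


This matches the Command pattern

Command


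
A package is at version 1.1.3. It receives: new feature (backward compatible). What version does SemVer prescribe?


Current: 1.1.3
Change category: 'new feature (backward compatible)' → minor bump
SemVer rule: minor bump → increment MINOR, reset PATCH to 0 (MAJOR unchanged)
New: 1.2.0

1.2.0


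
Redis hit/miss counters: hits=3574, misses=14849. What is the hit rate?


Formula: hit rate = hits / (hits + misses) * 100
hit rate = 3574 / (3574 + 14849) * 100
hit rate = 3574 / 18423 * 100
hit rate = 19.4%

19.4%


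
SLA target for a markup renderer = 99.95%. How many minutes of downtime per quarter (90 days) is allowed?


Formula: allowed downtime = period * (100 - SLA) / 100
Period (quarter (90 days)) = 129600 minutes
Unavailability fraction = (100 - 99.95) / 100
Allowed downtime = 129600 * (100 - 99.95) / 100
Allowed downtime = 64.8 minutes

64.8 minutes


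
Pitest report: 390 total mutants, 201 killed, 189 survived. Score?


Mutation score = killed / total * 100
Mutation score = 201 / 390 * 100
Mutation score = 51.54%

51.54%


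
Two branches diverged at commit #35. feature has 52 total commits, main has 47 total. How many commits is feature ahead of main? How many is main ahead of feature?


Common ancestor: commit #35
feature commits after divergence: 52 - 35 = 17
main commits after divergence: 47 - 35 = 12
feature is 17 commits ahead of main
main is 12 commits ahead of feature

feature ahead: 17, main ahead: 12


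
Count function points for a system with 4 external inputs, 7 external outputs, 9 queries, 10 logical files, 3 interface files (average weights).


UFP = EI*4 + EO*5 + EQ*4 + ILF*10 + EIF*7
UFP = 4*4 + 7*5 + 9*4 + 10*10 + 3*7
UFP = 16 + 35 + 36 + 100 + 21
UFP = 208

208


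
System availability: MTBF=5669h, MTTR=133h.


Availability = MTBF / (MTBF + MTTR)
Availability = 5669 / (5669 + 133)
Availability = 5669 / 5802
Availability = 97.7077%

97.7077%


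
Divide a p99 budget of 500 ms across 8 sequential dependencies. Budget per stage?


Formula: per_stage = total_budget / stages
per_stage = 500 / 8
per_stage = 62.5 ms

62.5 ms


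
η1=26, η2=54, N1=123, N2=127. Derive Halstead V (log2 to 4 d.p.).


Formula: V = N * log2(η), where N = N1 + N2 and η = η1 + η2
η = 26 + 54 = 80
N = 123 + 127 = 250
log2(80) ≈ 6.3219
V = 250 * 6.3219 = 1580.48

1580.48


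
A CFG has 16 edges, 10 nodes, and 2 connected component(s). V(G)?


Formula: V(G) = E - N + 2P
V(G) = 16 - 10 + 2*2
V(G) = 6 + 4
V(G) = 10

10


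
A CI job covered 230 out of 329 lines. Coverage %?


Coverage = covered / total * 100
Coverage = 230 / 329 * 100
Coverage = 69.91%

69.91%


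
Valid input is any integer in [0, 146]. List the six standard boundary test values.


Range: [0, 146]
Boundaries: just below min, min, min+1, max-1, max, just above max
Values: [-1, 0, 1, 145, 146, 147]

[-1, 0, 1, 145, 146, 147]


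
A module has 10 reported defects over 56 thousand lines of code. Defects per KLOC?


Defect density = defects / KLOC
Defect density = 10 / 56
Defect density = 0.179 defects/KLOC

0.179 defects/KLOC


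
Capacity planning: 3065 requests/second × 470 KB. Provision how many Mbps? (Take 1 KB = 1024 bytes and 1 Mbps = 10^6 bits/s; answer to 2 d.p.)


Formula: Mbps = payload_bytes * RPS * 8 / 1e6
Payload per request = 470 KB = 470 * 1024 = 481280 bytes
Total bytes/sec = 481280 * 3065 = 1475123200
Total bits/sec = 1475123200 * 8 = 11800985600
Mbps = 11800985600 / 1e6 = 11800.99

11800.99 Mbps


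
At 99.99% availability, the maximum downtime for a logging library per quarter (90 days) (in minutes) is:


Formula: allowed downtime = period * (100 - SLA) / 100
Period (quarter (90 days)) = 129600 minutes
Unavailability fraction = (100 - 99.99) / 100
Allowed downtime = 129600 * (100 - 99.99) / 100
Allowed downtime = 12.96 minutes

12.96 minutes


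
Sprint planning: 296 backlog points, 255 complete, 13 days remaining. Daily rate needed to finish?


Formula: Required rate = Remaining points / Days left
Remaining = 296 - 255 = 41 points
Required rate = 41 / 13 = 3.15 points/day

3.15 points/day


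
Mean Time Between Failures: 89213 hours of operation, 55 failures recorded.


Formula: MTBF = Total operating time / Number of failures
MTBF = 89213 / 55
MTBF = 1622.05 hours

1622.05 hours


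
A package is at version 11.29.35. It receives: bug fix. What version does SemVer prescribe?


Current: 11.29.35
Change category: 'bug fix' → patch bump
SemVer rule: patch bump → increment PATCH (MAJOR and MINOR unchanged)
New: 11.29.36

11.29.36


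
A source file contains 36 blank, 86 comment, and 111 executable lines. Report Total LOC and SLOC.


Total LOC = blank + comment + code
Total LOC = 36 + 86 + 111 = 233
SLOC (source only) = code = 111

Total LOC: 233, SLOC: 111


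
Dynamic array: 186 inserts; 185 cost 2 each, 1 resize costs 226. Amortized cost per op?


Formula: Amortized cost = Total cost / Operations
Total cost = (185 * 2) + (1 * 226)
Total cost = 370 + 226 = 596
Amortized = 596 / 186 = 3.2043

3.2043


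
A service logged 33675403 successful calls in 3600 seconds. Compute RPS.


Formula: throughput = requests / seconds
throughput = 33675403 / 3600
throughput = 9354.28 requests/second

9354.28 requests/second


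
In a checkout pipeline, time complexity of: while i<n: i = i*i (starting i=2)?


Reasoning: squaring drives double-exponential growth; iterations ~ log log n
Complexity: O(log log n)

O(log log n)


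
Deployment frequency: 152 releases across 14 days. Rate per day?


Formula: deployments per day = releases / days
= 152 / 14
= 10.857 deploys/day
(equivalently, 76.0 deploys/week)

10.857 deploys/day


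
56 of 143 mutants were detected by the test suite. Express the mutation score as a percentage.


Mutation score = killed / total * 100
Mutation score = 56 / 143 * 100
Mutation score = 39.16%

39.16%


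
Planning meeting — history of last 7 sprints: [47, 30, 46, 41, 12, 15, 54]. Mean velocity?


Formula: Avg velocity = Total points / Number of sprints
Points: [47, 30, 46, 41, 12, 15, 54]
Sum = 47 + 30 + 46 + 41 + 12 + 15 + 54 = 245
Avg velocity = 245 / 7 = 35.0 points/sprint

35.0 points/sprint


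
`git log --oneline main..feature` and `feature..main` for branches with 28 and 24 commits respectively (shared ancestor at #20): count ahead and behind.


Common ancestor: commit #20
feature commits after divergence: 28 - 20 = 8
main commits after divergence: 24 - 20 = 4
feature is 8 commits ahead of main
main is 4 commits ahead of feature

feature ahead: 8, main ahead: 4


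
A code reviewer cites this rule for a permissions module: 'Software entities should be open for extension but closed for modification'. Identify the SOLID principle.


This describes the Open/Closed Principle (OCP)

Open/Closed Principle (OCP)


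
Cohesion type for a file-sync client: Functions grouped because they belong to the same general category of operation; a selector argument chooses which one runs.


Reasoning: Grouped by category of activity, not by data or sequence
Type: Logical cohesion

Logical cohesion


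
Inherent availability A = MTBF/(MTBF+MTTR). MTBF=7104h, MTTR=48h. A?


Availability = MTBF / (MTBF + MTTR)
Availability = 7104 / (7104 + 48)
Availability = 7104 / 7152
Availability = 99.3289%

99.3289%


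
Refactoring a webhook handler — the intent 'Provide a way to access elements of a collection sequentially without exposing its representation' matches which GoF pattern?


This matches the Iterator pattern

Iterator


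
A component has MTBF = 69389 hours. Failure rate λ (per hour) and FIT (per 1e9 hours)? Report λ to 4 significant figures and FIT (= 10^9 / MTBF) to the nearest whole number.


Formula: λ = 1 / MTBF; FIT = λ × 1e9 = 1e9 / MTBF
λ = 1 / 69389 ≈ 1.441e-05 failures/hour
FIT = 1e9 / 69389 ≈ 14412 failures per 1e9 hours (nearest whole number)

λ = 1.441e-05 /h, FIT = 14412


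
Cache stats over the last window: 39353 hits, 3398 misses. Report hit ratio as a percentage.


Formula: hit rate = hits / (hits + misses) * 100
hit rate = 39353 / (39353 + 3398) * 100
hit rate = 39353 / 42751 * 100
hit rate = 92.05%

92.05%


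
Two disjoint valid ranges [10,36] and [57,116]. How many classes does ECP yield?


Valid ranges: [10,36] and [57,116]
Class 1: x < 10 — invalid
Class 2: 10 ≤ x ≤ 36 — valid
Class 3: 36 < x < 57 — invalid (gap between ranges)
Class 4: 57 ≤ x ≤ 116 — valid
Class 5: x > 116 — invalid
Total equivalence classes: 5

5 equivalence classes


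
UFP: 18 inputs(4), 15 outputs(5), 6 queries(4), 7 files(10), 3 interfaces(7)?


UFP = EI*4 + EO*5 + EQ*4 + ILF*10 + EIF*7
UFP = 18*4 + 15*5 + 6*4 + 7*10 + 3*7
UFP = 72 + 75 + 24 + 70 + 21
UFP = 262

262


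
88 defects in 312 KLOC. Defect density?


Defect density = defects / KLOC
Defect density = 88 / 312
Defect density = 0.282 defects/KLOC

0.282 defects/KLOC


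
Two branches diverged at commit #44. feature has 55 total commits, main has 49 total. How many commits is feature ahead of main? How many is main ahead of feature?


Common ancestor: commit #44
feature commits after divergence: 55 - 44 = 11
main commits after divergence: 49 - 44 = 5
feature is 11 commits ahead of main
main is 5 commits ahead of feature

feature ahead: 11, main ahead: 5


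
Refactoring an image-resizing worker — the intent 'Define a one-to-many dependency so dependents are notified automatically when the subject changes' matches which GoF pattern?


This matches the Observer pattern

Observer


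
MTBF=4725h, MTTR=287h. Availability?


Availability = MTBF / (MTBF + MTTR)
Availability = 4725 / (4725 + 287)
Availability = 4725 / 5012
Availability = 94.2737%

94.2737%


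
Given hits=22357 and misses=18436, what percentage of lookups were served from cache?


Formula: hit rate = hits / (hits + misses) * 100
hit rate = 22357 / (22357 + 18436) * 100
hit rate = 22357 / 40793 * 100
hit rate = 54.81%

54.81%


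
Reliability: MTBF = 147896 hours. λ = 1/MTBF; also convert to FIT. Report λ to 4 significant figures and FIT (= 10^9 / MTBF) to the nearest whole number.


Formula: λ = 1 / MTBF; FIT = λ × 1e9 = 1e9 / MTBF
λ = 1 / 147896 ≈ 6.762e-06 failures/hour
FIT = 1e9 / 147896 ≈ 6762 failures per 1e9 hours (nearest whole number)

λ = 6.762e-06 /h, FIT = 6762


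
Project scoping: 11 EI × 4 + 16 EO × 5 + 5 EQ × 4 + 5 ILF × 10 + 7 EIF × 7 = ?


UFP = EI*4 + EO*5 + EQ*4 + ILF*10 + EIF*7
UFP = 11*4 + 16*5 + 5*4 + 5*10 + 7*7
UFP = 44 + 80 + 20 + 50 + 49
UFP = 243

243


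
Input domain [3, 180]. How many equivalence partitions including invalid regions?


Valid range: [3, 180]
Class 1: x < 3 — invalid
Class 2: 3 ≤ x ≤ 180 — valid
Class 3: x > 180 — invalid
Total equivalence classes: 3

3 equivalence classes


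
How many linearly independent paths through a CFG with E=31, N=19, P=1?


Formula: V(G) = E - N + 2P
V(G) = 31 - 19 + 2*1
V(G) = 12 + 2
V(G) = 14

14


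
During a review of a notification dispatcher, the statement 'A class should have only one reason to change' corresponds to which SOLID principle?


This describes the Single Responsibility Principle (SRP)

Single Responsibility Principle (SRP)


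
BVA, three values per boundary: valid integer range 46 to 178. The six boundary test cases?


Range: [46, 178]
Boundaries: just below min, min, min+1, max-1, max, just above max
Values: [45, 46, 47, 177, 178, 179]

[45, 46, 47, 177, 178, 179]


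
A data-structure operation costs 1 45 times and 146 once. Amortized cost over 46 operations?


Formula: Amortized cost = Total cost / Operations
Total cost = (45 * 1) + (1 * 146)
Total cost = 45 + 146 = 191
Amortized = 191 / 46 = 4.1522

4.1522


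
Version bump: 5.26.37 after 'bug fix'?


Current: 5.26.37
Change category: 'bug fix' → patch bump
SemVer rule: patch bump → increment PATCH (MAJOR and MINOR unchanged)
New: 5.26.38

5.26.38
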